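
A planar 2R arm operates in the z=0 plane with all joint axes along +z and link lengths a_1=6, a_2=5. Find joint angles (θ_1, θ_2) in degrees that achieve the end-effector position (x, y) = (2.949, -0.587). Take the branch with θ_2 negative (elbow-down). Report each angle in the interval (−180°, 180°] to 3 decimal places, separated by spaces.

45.002 -149.995

cos θ_2 = (9.0412−6²−5²)/(2·6·5) = -0.8660; θ_2 = -149.9949° (elbow-down)
β = atan2(-0.5870,2.9490) = -11.2576°; ψ = atan2(-2.5004,1.6701) = -56.2596°
θ_1 = β − ψ = 45.0020°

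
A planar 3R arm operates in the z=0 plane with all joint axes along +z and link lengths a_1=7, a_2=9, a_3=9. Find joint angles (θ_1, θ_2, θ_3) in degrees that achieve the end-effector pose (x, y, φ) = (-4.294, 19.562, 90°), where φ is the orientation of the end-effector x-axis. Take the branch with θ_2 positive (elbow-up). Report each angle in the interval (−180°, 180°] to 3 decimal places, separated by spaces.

59.998 90.003 -60.000

wrist centre = target − a_3·(cos φ, sin φ) = (-4.2940, 10.5620)
cos θ_2 = (129.9943−7²−9²)/(2·7·9) = -0.0000; θ_2 = 90.0026° (elbow-up)
β = atan2(10.5620,-4.2940) = 112.1243°; ψ = atan2(9.0000,6.9996) = 52.1266°
θ_1 = β − ψ = 59.9977°
θ_3 = φ − θ_1 − θ_2 = -60.0003° (wrapped to (-180°,180°])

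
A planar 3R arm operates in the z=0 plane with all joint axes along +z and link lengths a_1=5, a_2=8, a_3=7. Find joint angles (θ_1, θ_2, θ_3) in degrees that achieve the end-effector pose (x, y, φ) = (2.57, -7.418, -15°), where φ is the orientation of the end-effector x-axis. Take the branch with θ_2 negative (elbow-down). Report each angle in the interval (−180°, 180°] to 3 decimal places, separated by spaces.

wrist centre = target − a_3·(cos φ, sin φ) = (-4.1915, -5.6063)
cos θ_2 = (48.9987−5²−8²)/(2·5·8) = -0.5000; θ_2 = -120.0010° (elbow-down)
β = atan2(-5.6063,-4.1915) = -126.7833°; ψ = atan2(-6.9281,0.9999) = -81.7877°
θ_1 = β − ψ = -44.9956°
θ_3 = φ − θ_1 − θ_2 = 149.9967° (wrapped to (-180°,180°])

-44.996 -120.001 149.997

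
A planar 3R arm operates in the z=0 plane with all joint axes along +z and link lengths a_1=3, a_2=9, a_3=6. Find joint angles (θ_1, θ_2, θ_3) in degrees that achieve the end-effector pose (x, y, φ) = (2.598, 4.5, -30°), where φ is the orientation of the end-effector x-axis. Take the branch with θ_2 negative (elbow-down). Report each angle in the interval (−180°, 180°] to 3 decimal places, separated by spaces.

wrist centre = target − a_3·(cos φ, sin φ) = (-2.5982, 7.5000)
cos θ_2 = (63.0004−3²−9²)/(2·3·9) = -0.5000; θ_2 = -119.9995° (elbow-down)
β = atan2(7.5000,-2.5982) = 109.1071°; ψ = atan2(-7.7943,-1.4999) = -100.8929°
θ_1 = β − ψ = 210.0000°
θ_3 = φ − θ_1 − θ_2 = -120.0005° (wrapped to (-180°,180°])

-150.000 -120.000 -120.000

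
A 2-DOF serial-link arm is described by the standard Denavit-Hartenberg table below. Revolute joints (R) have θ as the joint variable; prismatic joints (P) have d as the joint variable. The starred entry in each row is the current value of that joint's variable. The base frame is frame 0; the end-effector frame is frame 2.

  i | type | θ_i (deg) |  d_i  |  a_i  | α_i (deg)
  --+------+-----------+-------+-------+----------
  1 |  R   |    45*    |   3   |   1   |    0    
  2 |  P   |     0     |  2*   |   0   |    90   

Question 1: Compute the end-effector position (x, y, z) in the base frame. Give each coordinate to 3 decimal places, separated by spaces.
after link 1: o_1 = (0.7071, 0.7071, 3.0000)
after link 2: o_2 = (0.7071, 0.7071, 5.0000)

0.707 0.707 5.000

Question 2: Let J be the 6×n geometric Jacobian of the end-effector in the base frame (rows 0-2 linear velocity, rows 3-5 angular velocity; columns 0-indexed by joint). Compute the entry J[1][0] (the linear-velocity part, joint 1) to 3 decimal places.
axis z_0 = ẑ; lever o_n−o_0 = (0.7071,0.7071,5.0000)
cross product → J_v[:, 0] = (-0.7071,0.7071,0.0000)
J_ω[:, 0] = z_0
entry J[1][0] = 0.7071

0.707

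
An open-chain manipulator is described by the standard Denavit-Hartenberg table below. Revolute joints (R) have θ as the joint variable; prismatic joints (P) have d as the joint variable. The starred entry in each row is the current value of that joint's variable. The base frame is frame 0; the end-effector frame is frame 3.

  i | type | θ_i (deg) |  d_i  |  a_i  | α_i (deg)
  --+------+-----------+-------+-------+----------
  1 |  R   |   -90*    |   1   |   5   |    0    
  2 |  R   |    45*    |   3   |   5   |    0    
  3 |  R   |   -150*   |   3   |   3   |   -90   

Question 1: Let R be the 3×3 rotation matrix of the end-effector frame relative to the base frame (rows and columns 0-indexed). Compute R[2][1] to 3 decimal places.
End-effector y-axis (col 1 of R) = (-0.0000,-0.0000,-1.0000)
R[2][1] = -1.0000

-1.000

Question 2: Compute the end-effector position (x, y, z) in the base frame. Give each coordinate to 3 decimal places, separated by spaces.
0.638 -7.759 7.000

after link 1: o_1 = (0.0000, -5.0000, 1.0000)
after link 2: o_2 = (3.5355, -8.5355, 4.0000)
after link 3: o_3 = (0.6378, -7.7591, 7.0000)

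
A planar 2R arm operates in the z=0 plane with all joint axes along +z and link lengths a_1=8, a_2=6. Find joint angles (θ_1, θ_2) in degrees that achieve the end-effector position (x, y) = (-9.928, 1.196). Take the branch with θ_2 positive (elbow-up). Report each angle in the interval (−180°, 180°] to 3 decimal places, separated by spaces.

cos θ_2 = (99.9956−8²−6²)/(2·8·6) = -0.0000; θ_2 = 90.0026° (elbow-up)
β = atan2(1.1960,-9.9280) = 173.1308°; ψ = atan2(6.0000,7.9997) = 36.8708°
θ_1 = β − ψ = 136.2600°

136.260 90.003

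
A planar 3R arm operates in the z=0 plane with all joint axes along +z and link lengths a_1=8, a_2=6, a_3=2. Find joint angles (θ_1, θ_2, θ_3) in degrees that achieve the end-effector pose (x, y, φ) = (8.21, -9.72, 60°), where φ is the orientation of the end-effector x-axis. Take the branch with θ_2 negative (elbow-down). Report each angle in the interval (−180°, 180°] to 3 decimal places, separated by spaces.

wrist centre = target − a_3·(cos φ, sin φ) = (7.2100, -11.4521)
cos θ_2 = (183.1336−8²−6²)/(2·8·6) = 0.8660; θ_2 = -30.0058° (elbow-down)
β = atan2(-11.4521,7.2100) = -57.8062°; ψ = atan2(-3.0005,13.1958) = -12.8103°
θ_1 = β − ψ = -44.9959°
θ_3 = φ − θ_1 − θ_2 = 135.0017° (wrapped to (-180°,180°])

-44.996 -30.006 135.002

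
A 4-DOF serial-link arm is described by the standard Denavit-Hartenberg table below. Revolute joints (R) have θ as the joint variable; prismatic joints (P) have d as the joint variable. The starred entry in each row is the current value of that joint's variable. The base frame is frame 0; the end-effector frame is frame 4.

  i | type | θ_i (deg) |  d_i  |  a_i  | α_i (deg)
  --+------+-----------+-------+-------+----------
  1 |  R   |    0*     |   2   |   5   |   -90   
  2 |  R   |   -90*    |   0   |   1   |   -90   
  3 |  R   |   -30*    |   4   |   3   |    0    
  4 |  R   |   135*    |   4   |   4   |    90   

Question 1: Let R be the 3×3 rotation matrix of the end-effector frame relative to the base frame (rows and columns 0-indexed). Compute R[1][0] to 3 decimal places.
End-effector x-axis (col 0 of R) = (0.0000,-0.9659,-0.2588)
R[1][0] = -0.9659

-0.966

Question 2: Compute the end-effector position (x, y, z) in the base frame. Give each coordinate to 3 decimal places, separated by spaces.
after link 1: o_1 = (5.0000, 0.0000, 2.0000)
after link 2: o_2 = (5.0000, -0.0000, 3.0000)
after link 3: o_3 = (9.0000, 1.5000, 5.5981)
after link 4: o_4 = (13.0000, -2.3637, 4.5628)

13.000 -2.364 4.563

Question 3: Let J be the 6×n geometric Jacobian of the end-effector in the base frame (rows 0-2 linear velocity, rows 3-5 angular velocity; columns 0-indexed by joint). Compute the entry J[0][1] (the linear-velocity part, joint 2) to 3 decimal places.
axis z_1 = (0.0000,1.0000,0.0000); lever o_n−o_1 = (8.0000,-2.3637,2.5628)
cross product → J_v[:, 1] = (2.5628,0.0000,-8.0000)
J_ω[:, 1] = z_1
entry J[0][1] = 2.5628

2.563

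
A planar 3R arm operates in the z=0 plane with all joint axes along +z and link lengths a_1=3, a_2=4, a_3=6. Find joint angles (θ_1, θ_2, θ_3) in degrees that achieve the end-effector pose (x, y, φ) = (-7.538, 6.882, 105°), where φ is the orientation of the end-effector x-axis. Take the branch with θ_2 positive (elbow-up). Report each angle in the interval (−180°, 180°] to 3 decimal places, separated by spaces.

wrist centre = target − a_3·(cos φ, sin φ) = (-5.9851, 1.0864)
cos θ_2 = (37.0016−3²−4²)/(2·3·4) = 0.5001; θ_2 = 59.9956° (elbow-up)
β = atan2(1.0864,-5.9851) = 169.7114°; ψ = atan2(3.4639,5.0003) = 34.7124°
θ_1 = β − ψ = 134.9990°
θ_3 = φ − θ_1 − θ_2 = -89.9946° (wrapped to (-180°,180°])

134.999 59.996 -89.995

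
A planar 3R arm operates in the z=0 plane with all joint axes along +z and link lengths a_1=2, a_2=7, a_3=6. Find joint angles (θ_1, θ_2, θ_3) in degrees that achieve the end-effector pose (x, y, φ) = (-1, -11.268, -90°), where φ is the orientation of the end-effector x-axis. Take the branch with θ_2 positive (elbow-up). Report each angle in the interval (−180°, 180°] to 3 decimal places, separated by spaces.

wrist centre = target − a_3·(cos φ, sin φ) = (-1.0000, -5.2680)
cos θ_2 = (28.7518−2²−7²)/(2·2·7) = -0.8660; θ_2 = 149.9978° (elbow-up)
β = atan2(-5.2680,-1.0000) = -100.7483°; ψ = atan2(3.5002,-4.0620) = 139.2488°
θ_1 = β − ψ = -239.9971°
θ_3 = φ − θ_1 − θ_2 = -0.0007° (wrapped to (-180°,180°])

120.003 149.998 -0.001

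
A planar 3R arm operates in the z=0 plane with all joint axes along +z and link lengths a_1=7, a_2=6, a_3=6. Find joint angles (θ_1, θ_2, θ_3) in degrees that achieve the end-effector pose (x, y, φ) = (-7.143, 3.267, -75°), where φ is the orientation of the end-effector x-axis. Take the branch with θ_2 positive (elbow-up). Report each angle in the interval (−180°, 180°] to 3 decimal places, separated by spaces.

120.000 29.996 135.004

wrist centre = target − a_3·(cos φ, sin φ) = (-8.6959, 9.0626)
cos θ_2 = (157.7488−7²−6²)/(2·7·6) = 0.8661; θ_2 = 29.9963° (elbow-up)
β = atan2(9.0626,-8.6959) = 133.8172°; ψ = atan2(2.9997,12.1963) = 13.8175°
θ_1 = β − ψ = 119.9997°
θ_3 = φ − θ_1 − θ_2 = 135.0040° (wrapped to (-180°,180°])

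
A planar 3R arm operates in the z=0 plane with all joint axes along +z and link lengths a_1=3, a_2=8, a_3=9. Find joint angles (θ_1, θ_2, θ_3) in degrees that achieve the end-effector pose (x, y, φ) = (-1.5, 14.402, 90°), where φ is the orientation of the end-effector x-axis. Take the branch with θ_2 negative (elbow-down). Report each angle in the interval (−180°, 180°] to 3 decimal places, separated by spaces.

wrist centre = target − a_3·(cos φ, sin φ) = (-1.5000, 5.4020)
cos θ_2 = (31.4316−3²−8²)/(2·3·8) = -0.8660; θ_2 = -149.9980° (elbow-down)
β = atan2(5.4020,-1.5000) = 105.5186°; ψ = atan2(-4.0002,-3.9281) = -134.4784°
θ_1 = β − ψ = 239.9971°
θ_3 = φ − θ_1 − θ_2 = 0.0009° (wrapped to (-180°,180°])

-120.003 -149.998 0.001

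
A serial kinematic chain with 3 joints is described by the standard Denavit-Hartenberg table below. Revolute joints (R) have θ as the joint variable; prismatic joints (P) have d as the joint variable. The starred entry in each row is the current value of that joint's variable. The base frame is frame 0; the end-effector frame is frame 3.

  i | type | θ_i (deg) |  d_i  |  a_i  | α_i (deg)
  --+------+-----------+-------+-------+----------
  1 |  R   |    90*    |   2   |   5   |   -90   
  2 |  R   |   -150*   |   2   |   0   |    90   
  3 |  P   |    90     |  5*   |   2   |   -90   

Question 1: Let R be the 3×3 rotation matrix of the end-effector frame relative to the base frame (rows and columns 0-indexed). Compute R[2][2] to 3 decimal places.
End-effector z-axis (col 2 of R) = (-0.0000,0.8660,-0.5000)
R[2][2] = -0.5000

-0.500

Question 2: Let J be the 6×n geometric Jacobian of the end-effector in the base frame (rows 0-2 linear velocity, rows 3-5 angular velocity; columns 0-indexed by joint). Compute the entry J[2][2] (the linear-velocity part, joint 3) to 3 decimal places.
prismatic axis z_2 = (-0.0000,-0.5000,-0.8660)
J_v[:, 2] = z_2; J_ω[:, 2] = (0,0,0)
entry J[2][2] = -0.8660

-0.866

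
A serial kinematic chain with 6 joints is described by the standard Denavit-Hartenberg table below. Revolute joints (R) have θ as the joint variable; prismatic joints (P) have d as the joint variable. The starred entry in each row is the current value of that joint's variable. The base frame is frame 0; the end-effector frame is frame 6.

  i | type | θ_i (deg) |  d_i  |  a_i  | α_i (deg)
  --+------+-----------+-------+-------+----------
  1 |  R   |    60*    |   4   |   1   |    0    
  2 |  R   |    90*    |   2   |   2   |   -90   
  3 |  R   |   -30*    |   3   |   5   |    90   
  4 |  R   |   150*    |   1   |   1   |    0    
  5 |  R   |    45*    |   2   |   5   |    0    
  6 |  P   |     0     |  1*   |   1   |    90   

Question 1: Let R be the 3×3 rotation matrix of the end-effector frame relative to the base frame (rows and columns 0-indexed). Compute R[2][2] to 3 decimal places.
End-effector z-axis (col 2 of R) = (-0.2888,-0.9486,-0.1294)
R[2][2] = -0.1294

-0.129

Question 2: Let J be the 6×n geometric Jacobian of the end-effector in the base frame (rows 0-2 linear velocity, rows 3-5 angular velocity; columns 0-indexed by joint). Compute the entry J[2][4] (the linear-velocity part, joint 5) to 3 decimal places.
axis z_4 = (0.4330,-0.2500,0.8660); lever o_n−o_4 = (6.4222,-1.9147,-0.2997)
cross product → J_v[:, 4] = (1.7331,5.6915,0.7765)
J_ω[:, 4] = z_4
entry J[2][4] = 0.7765

0.776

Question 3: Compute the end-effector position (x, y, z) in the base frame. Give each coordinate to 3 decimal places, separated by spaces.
0.773 -1.540 8.633

after link 1: o_1 = (0.5000, 0.8660, 4.0000)
after link 2: o_2 = (-1.2321, 1.8660, 6.0000)
after link 3: o_3 = (-6.4821, 1.4330, 8.5000)
after link 4: o_4 = (-5.6495, 0.3750, 8.9330)
after link 5: o_5 = (-0.5142, -1.0956, 8.2502)
after link 6: o_6 = (0.7726, -1.5397, 8.6333)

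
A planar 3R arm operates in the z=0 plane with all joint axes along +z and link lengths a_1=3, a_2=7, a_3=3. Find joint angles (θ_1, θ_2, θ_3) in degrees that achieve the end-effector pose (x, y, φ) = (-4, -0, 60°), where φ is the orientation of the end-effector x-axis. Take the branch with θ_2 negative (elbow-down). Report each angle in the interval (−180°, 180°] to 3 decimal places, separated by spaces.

-60.000 -120.000 -120.000

wrist centre = target − a_3·(cos φ, sin φ) = (-5.5000, -2.5981)
cos θ_2 = (37.0000−3²−7²)/(2·3·7) = -0.5000; θ_2 = -120.0000° (elbow-down)
β = atan2(-2.5981,-5.5000) = -154.7150°; ψ = atan2(-6.0622,-0.5000) = -94.7150°
θ_1 = β − ψ = -60.0000°
θ_3 = φ − θ_1 − θ_2 = -120.0000° (wrapped to (-180°,180°])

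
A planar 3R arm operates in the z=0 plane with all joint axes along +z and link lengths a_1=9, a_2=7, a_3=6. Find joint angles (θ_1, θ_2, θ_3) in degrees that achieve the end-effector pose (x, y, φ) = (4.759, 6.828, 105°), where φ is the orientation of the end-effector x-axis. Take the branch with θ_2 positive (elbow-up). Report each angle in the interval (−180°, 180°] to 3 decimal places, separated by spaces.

-41.418 134.999 11.419

wrist centre = target − a_3·(cos φ, sin φ) = (6.3119, 1.0324)
cos θ_2 = (40.9062−9²−7²)/(2·9·7) = -0.7071; θ_2 = 134.9989° (elbow-up)
β = atan2(1.0324,6.3119) = 9.2897°; ψ = atan2(4.9498,4.0503) = 50.7073°
θ_1 = β − ψ = -41.4176°
θ_3 = φ − θ_1 − θ_2 = 11.4187° (wrapped to (-180°,180°])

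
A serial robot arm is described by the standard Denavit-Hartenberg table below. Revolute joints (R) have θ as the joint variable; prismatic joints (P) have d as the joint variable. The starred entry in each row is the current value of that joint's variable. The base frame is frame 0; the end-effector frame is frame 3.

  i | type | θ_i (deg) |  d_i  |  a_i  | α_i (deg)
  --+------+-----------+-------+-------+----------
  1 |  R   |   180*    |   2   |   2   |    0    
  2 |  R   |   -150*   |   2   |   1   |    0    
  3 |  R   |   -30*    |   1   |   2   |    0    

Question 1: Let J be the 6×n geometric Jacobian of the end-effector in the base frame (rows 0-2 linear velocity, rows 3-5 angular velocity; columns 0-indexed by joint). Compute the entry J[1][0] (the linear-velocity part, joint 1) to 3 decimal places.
0.866

axis z_0 = ẑ; lever o_n−o_0 = (0.8660,0.5000,5.0000)
cross product → J_v[:, 0] = (-0.5000,0.8660,0.0000)
J_ω[:, 0] = z_0
entry J[1][0] = 0.8660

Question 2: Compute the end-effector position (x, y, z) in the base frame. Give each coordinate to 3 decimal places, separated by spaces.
after link 1: o_1 = (-2.0000, 0.0000, 2.0000)
after link 2: o_2 = (-1.1340, 0.5000, 4.0000)
after link 3: o_3 = (0.8660, 0.5000, 5.0000)

0.866 0.500 5.000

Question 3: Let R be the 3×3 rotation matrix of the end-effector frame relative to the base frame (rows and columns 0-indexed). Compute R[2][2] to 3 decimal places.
End-effector z-axis (col 2 of R) = (0.0000,0.0000,1.0000)
R[2][2] = 1.0000

1.000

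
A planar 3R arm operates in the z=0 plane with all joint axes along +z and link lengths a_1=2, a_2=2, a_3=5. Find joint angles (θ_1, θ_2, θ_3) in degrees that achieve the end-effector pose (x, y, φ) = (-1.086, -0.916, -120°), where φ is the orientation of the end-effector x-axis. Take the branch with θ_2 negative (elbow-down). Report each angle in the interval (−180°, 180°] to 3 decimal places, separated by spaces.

wrist centre = target − a_3·(cos φ, sin φ) = (1.4140, 3.4141)
cos θ_2 = (13.6557−2²−2²)/(2·2·2) = 0.7070; θ_2 = -45.0121° (elbow-down)
β = atan2(3.4141,1.4140) = 67.5025°; ψ = atan2(-1.4145,3.4139) = -22.5061°
θ_1 = β − ψ = 90.0086°
θ_3 = φ − θ_1 − θ_2 = -164.9965° (wrapped to (-180°,180°])

90.009 -45.012 -164.996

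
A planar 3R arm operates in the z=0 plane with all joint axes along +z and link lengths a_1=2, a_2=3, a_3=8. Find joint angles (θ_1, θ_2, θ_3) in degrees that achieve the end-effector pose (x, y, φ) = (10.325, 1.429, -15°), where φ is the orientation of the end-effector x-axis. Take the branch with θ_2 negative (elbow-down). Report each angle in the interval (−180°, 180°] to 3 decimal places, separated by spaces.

wrist centre = target − a_3·(cos φ, sin φ) = (2.5976, 3.4996)
cos θ_2 = (18.9944−2²−3²)/(2·2·3) = 0.4995; θ_2 = -60.0311° (elbow-down)
β = atan2(3.4996,2.5976) = 53.4148°; ψ = atan2(-2.5989,3.4986) = -36.6064°
θ_1 = β − ψ = 90.0212°
θ_3 = φ − θ_1 − θ_2 = -44.9901° (wrapped to (-180°,180°])

90.021 -60.031 -44.990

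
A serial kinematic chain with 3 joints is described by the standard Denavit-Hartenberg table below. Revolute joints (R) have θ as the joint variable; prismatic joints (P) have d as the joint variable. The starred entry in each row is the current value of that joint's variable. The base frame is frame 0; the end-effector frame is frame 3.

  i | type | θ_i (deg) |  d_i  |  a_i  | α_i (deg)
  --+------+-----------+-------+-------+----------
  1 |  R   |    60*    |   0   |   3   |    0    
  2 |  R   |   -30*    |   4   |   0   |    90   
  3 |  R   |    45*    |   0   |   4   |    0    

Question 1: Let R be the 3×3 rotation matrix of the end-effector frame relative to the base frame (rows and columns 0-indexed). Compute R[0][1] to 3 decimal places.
End-effector y-axis (col 1 of R) = (-0.6124,-0.3536,0.7071)
R[0][1] = -0.6124

-0.612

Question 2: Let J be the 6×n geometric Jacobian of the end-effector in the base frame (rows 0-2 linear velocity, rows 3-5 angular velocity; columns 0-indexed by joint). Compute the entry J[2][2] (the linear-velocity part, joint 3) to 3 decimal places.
2.828

axis z_2 = (0.5000,-0.8660,0.0000); lever o_n−o_2 = (2.4495,1.4142,2.8284)
cross product → J_v[:, 2] = (-2.4495,-1.4142,2.8284)
J_ω[:, 2] = z_2
entry J[2][2] = 2.8284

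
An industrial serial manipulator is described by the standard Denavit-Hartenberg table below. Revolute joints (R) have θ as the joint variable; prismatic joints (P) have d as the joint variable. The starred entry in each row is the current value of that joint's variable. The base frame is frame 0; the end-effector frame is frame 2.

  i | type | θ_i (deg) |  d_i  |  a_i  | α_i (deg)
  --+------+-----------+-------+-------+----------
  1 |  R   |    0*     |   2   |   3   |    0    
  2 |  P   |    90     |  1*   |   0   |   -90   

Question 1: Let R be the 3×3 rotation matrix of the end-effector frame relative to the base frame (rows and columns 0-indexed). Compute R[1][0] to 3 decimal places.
1.000

End-effector x-axis (col 0 of R) = (0.0000,1.0000,0.0000)
R[1][0] = 1.0000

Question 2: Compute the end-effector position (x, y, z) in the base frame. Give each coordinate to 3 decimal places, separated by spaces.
3.000 0.000 3.000

after link 1: o_1 = (3.0000, 0.0000, 2.0000)
after link 2: o_2 = (3.0000, 0.0000, 3.0000)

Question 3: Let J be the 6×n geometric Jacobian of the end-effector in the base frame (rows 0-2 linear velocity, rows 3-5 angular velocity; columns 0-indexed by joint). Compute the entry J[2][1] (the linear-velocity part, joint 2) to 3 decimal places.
1.000

prismatic axis z_1 = (0.0000,0.0000,1.0000)
J_v[:, 1] = z_1; J_ω[:, 1] = (0,0,0)
entry J[2][1] = 1.0000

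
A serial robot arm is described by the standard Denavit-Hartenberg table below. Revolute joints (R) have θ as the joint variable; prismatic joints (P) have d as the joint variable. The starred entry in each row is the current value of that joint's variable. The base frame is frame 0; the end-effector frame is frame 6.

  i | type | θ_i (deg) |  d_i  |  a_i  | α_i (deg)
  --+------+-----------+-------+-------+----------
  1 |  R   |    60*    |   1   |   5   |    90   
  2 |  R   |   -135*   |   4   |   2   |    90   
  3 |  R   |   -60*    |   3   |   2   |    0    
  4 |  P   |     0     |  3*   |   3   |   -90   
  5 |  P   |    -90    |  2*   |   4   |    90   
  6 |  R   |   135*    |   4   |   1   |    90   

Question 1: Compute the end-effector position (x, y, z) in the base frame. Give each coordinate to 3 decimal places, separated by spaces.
after link 1: o_1 = (2.5000, 4.3301, 1.0000)
after link 2: o_2 = (5.2570, 1.1054, -0.4142)
after link 3: o_3 = (2.3428, -0.4781, 1.0000)
after link 4: o_4 = (-1.4982, -1.9347, 2.0607)
after link 5: o_5 = (-2.6588, -5.9449, 3.6643)
after link 6: o_6 = (1.3880, -6.5709, 4.1455)

1.388 -6.571 4.146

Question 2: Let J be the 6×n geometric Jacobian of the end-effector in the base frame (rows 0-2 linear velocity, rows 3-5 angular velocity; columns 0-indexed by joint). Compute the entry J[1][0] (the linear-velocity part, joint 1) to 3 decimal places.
1.388

axis z_0 = ẑ; lever o_n−o_0 = (1.3880,-6.5709,4.1455)
cross product → J_v[:, 0] = (6.5709,1.3880,-0.0000)
J_ω[:, 0] = z_0
entry J[1][0] = 1.3880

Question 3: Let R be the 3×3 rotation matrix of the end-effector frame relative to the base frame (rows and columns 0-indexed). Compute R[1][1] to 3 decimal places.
-0.127

End-effector y-axis (col 1 of R) = (0.9268,-0.1268,0.3536)
R[1][1] = -0.1268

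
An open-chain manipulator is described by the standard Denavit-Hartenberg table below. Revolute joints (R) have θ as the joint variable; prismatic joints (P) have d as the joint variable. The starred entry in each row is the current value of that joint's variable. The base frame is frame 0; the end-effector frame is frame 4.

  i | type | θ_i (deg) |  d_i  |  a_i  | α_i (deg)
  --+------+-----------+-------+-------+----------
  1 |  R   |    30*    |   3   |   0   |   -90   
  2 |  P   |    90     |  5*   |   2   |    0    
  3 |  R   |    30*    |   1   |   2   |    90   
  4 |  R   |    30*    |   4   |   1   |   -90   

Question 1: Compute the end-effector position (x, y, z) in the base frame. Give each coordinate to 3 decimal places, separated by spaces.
after link 1: o_1 = (0.0000, 0.0000, 3.0000)
after link 2: o_2 = (-2.5000, 4.3301, 1.0000)
after link 3: o_3 = (-3.8660, 4.6962, -0.7321)
after link 4: o_4 = (-1.4910, 6.6447, -3.4821)

-1.491 6.645 -3.482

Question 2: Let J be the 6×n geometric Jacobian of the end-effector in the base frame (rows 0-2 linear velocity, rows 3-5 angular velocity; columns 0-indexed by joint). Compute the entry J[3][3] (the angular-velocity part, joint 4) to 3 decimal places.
0.750

axis z_3 = (0.7500,0.4330,-0.5000); lever o_n−o_3 = (2.3750,1.9486,-2.7500)
cross product → J_v[:, 3] = (-0.2165,0.8750,0.4330)
J_ω[:, 3] = z_3
entry J[3][3] = 0.7500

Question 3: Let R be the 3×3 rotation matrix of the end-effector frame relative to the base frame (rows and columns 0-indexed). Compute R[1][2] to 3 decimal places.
End-effector z-axis (col 2 of R) = (-0.2165,0.8750,0.4330)
R[1][2] = 0.8750

0.875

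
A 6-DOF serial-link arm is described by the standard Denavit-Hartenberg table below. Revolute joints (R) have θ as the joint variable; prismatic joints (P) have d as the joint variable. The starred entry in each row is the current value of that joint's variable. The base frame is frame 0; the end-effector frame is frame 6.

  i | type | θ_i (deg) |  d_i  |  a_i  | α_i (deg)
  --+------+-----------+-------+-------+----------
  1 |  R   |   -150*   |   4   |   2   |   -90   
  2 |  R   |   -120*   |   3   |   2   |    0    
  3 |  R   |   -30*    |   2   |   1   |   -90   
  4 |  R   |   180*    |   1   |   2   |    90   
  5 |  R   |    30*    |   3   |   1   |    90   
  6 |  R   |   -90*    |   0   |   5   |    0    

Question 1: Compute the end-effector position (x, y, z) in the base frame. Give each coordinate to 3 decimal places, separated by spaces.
after link 1: o_1 = (-1.7321, -1.0000, 4.0000)
after link 2: o_2 = (0.6340, -3.0981, 5.7321)
after link 3: o_3 = (2.3840, -4.3971, 6.2321)
after link 4: o_4 = (0.4510, -5.5131, 6.0981)
after link 5: o_5 = (-1.9151, -3.4151, 6.0981)
after link 6: o_6 = (0.5849, -7.7452, 6.0981)

0.585 -7.745 6.098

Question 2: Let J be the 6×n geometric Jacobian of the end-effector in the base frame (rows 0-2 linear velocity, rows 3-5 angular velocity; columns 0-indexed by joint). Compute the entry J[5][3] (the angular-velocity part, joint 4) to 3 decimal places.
axis z_3 = (-0.4330,-0.2500,0.8660); lever o_n−o_3 = (-1.7990,-3.3481,-0.1340)
cross product → J_v[:, 3] = (2.9330,-1.6160,1.0000)
J_ω[:, 3] = z_3
entry J[5][3] = 0.8660

0.866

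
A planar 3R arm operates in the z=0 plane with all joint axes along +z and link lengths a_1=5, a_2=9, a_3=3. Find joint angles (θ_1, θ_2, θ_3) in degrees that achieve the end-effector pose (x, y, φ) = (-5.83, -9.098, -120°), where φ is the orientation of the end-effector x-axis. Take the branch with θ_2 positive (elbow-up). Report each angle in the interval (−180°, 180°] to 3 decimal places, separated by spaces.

149.999 120.002 -30.001

wrist centre = target − a_3·(cos φ, sin φ) = (-4.3300, -6.4999)
cos θ_2 = (60.9979−5²−9²)/(2·5·9) = -0.5000; θ_2 = 120.0015° (elbow-up)
β = atan2(-6.4999,-4.3300) = -123.6700°; ψ = atan2(7.7941,0.4998) = 86.3310°
θ_1 = β − ψ = -210.0010°
θ_3 = φ − θ_1 − θ_2 = -30.0005° (wrapped to (-180°,180°])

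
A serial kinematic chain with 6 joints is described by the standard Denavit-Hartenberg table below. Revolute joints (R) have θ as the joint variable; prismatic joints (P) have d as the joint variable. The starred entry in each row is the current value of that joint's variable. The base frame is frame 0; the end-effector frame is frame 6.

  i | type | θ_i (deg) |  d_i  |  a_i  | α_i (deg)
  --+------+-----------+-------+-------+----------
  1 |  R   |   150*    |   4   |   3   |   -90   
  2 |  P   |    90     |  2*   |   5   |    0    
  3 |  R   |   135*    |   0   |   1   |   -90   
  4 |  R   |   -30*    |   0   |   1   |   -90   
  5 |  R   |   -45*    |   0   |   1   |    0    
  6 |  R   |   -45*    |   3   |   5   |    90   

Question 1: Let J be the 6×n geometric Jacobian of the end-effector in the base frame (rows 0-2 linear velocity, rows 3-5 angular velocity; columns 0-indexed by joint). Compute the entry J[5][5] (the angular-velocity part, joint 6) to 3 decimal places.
axis z_5 = (0.7392,0.5732,0.3536); lever o_n−o_5 = (-0.8443,3.4874,4.5962)
cross product → J_v[:, 5] = (1.4017,-3.6960,3.0619)
J_ω[:, 5] = z_5
entry J[5][5] = 0.3536

0.354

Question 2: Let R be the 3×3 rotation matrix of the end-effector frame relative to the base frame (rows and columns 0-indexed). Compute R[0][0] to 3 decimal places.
-0.612

End-effector x-axis (col 0 of R) = (-0.6124,0.3536,0.7071)
R[0][0] = -0.6124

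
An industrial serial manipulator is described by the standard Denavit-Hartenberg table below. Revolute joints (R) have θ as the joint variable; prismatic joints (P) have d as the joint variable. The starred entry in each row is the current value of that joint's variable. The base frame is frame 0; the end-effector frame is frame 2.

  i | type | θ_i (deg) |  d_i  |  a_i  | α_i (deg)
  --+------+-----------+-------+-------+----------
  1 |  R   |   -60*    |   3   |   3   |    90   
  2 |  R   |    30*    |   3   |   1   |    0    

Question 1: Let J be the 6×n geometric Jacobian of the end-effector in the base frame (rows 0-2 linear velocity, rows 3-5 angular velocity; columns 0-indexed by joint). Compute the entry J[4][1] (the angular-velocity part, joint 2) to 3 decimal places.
-0.500

axis z_1 = (-0.8660,-0.5000,0.0000); lever o_n−o_1 = (-2.1651,-2.2500,0.5000)
cross product → J_v[:, 1] = (-0.2500,0.4330,0.8660)
J_ω[:, 1] = z_1
entry J[4][1] = -0.5000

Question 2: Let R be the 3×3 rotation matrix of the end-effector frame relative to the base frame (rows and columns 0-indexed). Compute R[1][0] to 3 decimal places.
-0.750

End-effector x-axis (col 0 of R) = (0.4330,-0.7500,0.5000)
R[1][0] = -0.7500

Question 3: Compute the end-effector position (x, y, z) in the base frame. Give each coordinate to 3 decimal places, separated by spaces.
-0.665 -4.848 3.500

after link 1: o_1 = (1.5000, -2.5981, 3.0000)
after link 2: o_2 = (-0.6651, -4.8481, 3.5000)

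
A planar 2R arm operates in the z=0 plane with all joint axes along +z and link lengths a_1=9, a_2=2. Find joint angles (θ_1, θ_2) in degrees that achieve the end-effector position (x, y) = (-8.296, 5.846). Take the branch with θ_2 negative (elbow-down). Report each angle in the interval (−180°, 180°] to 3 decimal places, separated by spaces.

cos θ_2 = (102.9993−9²−2²)/(2·9·2) = 0.5000; θ_2 = -60.0012° (elbow-down)
β = atan2(5.8460,-8.2960) = 144.8285°; ψ = atan2(-1.7321,10.0000) = -9.8266°
θ_1 = β − ψ = 154.6551°

154.655 -60.001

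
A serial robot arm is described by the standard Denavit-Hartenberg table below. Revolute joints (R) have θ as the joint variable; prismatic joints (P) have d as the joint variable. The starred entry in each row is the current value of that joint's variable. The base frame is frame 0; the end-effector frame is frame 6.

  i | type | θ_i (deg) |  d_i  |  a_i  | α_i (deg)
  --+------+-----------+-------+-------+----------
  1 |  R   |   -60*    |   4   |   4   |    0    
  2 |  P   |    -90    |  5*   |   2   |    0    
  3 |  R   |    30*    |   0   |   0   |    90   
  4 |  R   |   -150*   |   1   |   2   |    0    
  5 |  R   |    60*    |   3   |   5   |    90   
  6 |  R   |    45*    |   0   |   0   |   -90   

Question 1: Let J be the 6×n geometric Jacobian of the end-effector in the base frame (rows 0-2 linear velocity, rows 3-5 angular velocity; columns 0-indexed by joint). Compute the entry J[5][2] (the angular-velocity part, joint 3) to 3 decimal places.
axis z_2 = (0.0000,0.0000,1.0000); lever o_n−o_2 = (-2.5981,3.5000,-6.0000)
cross product → J_v[:, 2] = (-3.5000,-2.5981,0.0000)
J_ω[:, 2] = z_2
entry J[5][2] = 1.0000

1.000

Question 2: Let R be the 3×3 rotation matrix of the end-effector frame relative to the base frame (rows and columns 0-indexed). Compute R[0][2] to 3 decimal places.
-0.612

End-effector z-axis (col 2 of R) = (-0.6124,0.3536,0.7071)
R[0][2] = -0.6124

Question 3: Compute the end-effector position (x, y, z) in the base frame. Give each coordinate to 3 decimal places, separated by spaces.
-2.330 -0.964 3.000

after link 1: o_1 = (2.0000, -3.4641, 4.0000)
after link 2: o_2 = (0.2679, -4.4641, 9.0000)
after link 3: o_3 = (0.2679, -4.4641, 9.0000)
after link 4: o_4 = (0.2679, -2.4641, 8.0000)
after link 5: o_5 = (-2.3301, -0.9641, 3.0000)
after link 6: o_6 = (-2.3301, -0.9641, 3.0000)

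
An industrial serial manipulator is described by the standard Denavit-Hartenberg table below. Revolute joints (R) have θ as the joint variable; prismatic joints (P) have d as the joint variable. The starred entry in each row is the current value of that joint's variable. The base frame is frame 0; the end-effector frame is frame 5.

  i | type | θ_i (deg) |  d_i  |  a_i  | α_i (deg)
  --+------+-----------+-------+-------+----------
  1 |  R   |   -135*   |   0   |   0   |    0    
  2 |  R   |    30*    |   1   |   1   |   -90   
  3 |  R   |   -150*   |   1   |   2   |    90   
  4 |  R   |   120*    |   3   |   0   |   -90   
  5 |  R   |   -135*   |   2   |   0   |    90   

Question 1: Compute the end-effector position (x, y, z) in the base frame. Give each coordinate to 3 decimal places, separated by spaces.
after link 1: o_1 = (0.0000, 0.0000, 0.0000)
after link 2: o_2 = (-0.2588, -0.9659, 1.0000)
after link 3: o_3 = (1.1554, 0.4483, 2.0000)
after link 4: o_4 = (1.5436, 1.8972, -0.5981)
after link 5: o_5 = (0.1895, 0.7071, -1.4641)

0.189 0.707 -1.464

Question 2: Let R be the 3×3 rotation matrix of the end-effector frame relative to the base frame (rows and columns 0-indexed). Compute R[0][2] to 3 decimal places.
End-effector z-axis (col 2 of R) = (-0.6038,0.1127,0.7891)
R[0][2] = -0.6038

-0.604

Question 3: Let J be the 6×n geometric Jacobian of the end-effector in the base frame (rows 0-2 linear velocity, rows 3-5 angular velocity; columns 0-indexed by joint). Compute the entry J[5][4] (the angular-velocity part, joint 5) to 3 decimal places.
axis z_4 = (-0.6771,-0.5950,-0.4330); lever o_n−o_4 = (-1.3542,-1.1901,-0.8660)
cross product → J_v[:, 4] = (0.0000,0.0000,0.0000)
J_ω[:, 4] = z_4
entry J[5][4] = -0.4330

-0.433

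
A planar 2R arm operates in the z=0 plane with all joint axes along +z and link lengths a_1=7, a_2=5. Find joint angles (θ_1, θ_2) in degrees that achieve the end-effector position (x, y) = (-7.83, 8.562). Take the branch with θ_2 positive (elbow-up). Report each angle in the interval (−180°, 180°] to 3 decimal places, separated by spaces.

119.997 30.008

cos θ_2 = (134.6167−7²−5²)/(2·7·5) = 0.8660; θ_2 = 30.0082° (elbow-up)
β = atan2(8.5620,-7.8300) = 132.4431°; ψ = atan2(2.5006,11.3298) = 12.4464°
θ_1 = β − ψ = 119.9967°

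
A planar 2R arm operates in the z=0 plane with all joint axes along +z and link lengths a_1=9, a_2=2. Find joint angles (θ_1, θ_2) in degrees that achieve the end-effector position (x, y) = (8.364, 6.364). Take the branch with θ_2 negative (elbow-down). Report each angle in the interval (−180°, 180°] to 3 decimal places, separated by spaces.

cos θ_2 = (110.4570−9²−2²)/(2·9·2) = 0.7071; θ_2 = -44.9974° (elbow-down)
β = atan2(6.3640,8.3640) = 37.2668°; ψ = atan2(-1.4141,10.4143) = -7.7329°
θ_1 = β − ψ = 44.9996°

45.000 -44.997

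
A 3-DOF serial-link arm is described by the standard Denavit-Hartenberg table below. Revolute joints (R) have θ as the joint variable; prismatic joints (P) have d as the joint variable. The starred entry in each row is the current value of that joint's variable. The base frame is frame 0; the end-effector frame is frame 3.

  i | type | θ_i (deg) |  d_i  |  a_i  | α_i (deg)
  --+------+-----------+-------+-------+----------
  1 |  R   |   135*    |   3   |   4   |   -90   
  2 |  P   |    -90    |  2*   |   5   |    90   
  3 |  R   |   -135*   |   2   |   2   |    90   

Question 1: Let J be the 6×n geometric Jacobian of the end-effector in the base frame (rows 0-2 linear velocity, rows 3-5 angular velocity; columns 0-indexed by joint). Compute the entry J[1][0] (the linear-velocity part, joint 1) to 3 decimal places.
-1.828

axis z_0 = ẑ; lever o_n−o_0 = (-1.8284,1.0000,6.5858)
cross product → J_v[:, 0] = (-1.0000,-1.8284,0.0000)
J_ω[:, 0] = z_0
entry J[1][0] = -1.8284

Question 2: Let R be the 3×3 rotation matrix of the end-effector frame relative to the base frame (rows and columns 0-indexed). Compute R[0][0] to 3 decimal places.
0.500

End-effector x-axis (col 0 of R) = (0.5000,0.5000,-0.7071)
R[0][0] = 0.5000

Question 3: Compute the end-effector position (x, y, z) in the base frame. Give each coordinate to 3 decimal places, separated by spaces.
after link 1: o_1 = (-2.8284, 2.8284, 3.0000)
after link 2: o_2 = (-4.2426, 1.4142, 8.0000)
after link 3: o_3 = (-1.8284, 1.0000, 6.5858)

-1.828 1.000 6.586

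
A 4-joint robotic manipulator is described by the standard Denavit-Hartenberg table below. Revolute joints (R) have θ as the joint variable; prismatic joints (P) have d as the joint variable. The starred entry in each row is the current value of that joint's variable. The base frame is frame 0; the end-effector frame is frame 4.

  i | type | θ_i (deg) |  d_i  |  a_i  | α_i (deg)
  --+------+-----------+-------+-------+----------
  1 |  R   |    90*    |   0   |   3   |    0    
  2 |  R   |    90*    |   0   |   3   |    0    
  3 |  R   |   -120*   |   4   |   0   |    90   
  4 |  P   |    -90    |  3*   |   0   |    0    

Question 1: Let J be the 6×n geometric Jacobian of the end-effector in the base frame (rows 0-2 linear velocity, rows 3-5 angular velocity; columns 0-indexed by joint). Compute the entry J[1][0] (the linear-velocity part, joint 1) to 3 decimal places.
axis z_0 = ẑ; lever o_n−o_0 = (-0.4019,1.5000,4.0000)
cross product → J_v[:, 0] = (-1.5000,-0.4019,0.0000)
J_ω[:, 0] = z_0
entry J[1][0] = -0.4019

-0.402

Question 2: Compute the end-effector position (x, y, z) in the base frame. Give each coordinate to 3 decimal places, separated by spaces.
-0.402 1.500 4.000

after link 1: o_1 = (0.0000, 3.0000, 0.0000)
after link 2: o_2 = (-3.0000, 3.0000, 0.0000)
after link 3: o_3 = (-3.0000, 3.0000, 4.0000)
after link 4: o_4 = (-0.4019, 1.5000, 4.0000)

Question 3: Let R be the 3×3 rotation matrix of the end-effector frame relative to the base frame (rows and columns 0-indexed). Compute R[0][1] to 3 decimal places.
End-effector y-axis (col 1 of R) = (0.5000,0.8660,0.0000)
R[0][1] = 0.5000

0.500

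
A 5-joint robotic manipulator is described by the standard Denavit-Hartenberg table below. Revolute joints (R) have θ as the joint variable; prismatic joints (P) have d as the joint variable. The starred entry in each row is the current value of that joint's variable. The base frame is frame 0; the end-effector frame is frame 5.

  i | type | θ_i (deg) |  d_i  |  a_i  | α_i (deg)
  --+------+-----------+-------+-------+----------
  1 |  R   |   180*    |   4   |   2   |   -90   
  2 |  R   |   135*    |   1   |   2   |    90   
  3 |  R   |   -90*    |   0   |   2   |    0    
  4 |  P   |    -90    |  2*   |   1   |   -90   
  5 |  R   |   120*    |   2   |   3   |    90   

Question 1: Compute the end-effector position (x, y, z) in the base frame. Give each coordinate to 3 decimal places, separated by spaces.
after link 1: o_1 = (-2.0000, 0.0000, 4.0000)
after link 2: o_2 = (-0.5858, -1.0000, 2.5858)
after link 3: o_3 = (-0.5858, 1.0000, 2.5858)
after link 4: o_4 = (-2.7071, 1.0000, 1.8787)
after link 5: o_5 = (0.1907, 3.0000, 2.6551)

0.191 3.000 2.655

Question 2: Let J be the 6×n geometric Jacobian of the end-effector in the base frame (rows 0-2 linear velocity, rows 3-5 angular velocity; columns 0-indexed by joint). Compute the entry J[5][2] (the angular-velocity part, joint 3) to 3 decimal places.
-0.707

axis z_2 = (-0.7071,-0.0000,-0.7071); lever o_n−o_2 = (0.7765,4.0000,0.0694)
cross product → J_v[:, 2] = (2.8284,-0.5000,-2.8284)
J_ω[:, 2] = z_2
entry J[5][2] = -0.7071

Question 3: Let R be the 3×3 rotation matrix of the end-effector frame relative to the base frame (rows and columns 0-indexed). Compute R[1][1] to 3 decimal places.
1.000

End-effector y-axis (col 1 of R) = (0.0000,1.0000,-0.0000)
R[1][1] = 1.0000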